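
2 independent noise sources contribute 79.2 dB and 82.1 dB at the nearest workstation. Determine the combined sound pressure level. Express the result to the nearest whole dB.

84 dB

For uncorrelated sources the intensities add, so convert each level to linear form, sum, and take 10·log₁₀ of the total.
Σ 10^(L/10) = 10^(79.2/10) + 10^(82.1/10) = 2.454e+08.
L_total = 10·log₁₀(2.454e+08) = 83.90 dB.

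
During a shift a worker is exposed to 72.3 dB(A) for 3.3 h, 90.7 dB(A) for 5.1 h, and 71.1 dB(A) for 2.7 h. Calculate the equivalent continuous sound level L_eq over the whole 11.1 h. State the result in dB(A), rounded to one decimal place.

87.4 dB(A)

The energy average is taken in the linear domain: L_eq = 10·log₁₀[(Σ tᵢ·10^(Lᵢ/10))/T], T = 11.1 h.
Σ tᵢ·10^(Lᵢ/10) = 3.3·10^(72.3/10) + 5.1·10^(90.7/10) + 2.7·10^(71.1/10) = 6.083e+09.
L_eq = 10·log₁₀(6.083e+09/11.1) = 87.39 dB(A).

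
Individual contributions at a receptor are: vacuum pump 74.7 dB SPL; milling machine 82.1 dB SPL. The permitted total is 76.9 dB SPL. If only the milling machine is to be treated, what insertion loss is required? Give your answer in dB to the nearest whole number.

Everything except the milling machine sums to 10^(74.7/10) = 2.951e+07 in linear terms, 74.70 dB SPL.
To meet 76.9 dB SPL overall, the treated milling machine may contribute at most 10^(76.9/10) − 2.951e+07 = 1.947e+07, i.e. 72.89 dB SPL.
Required insertion loss = 82.1 − 72.89 = 9.21 dB.

9 dB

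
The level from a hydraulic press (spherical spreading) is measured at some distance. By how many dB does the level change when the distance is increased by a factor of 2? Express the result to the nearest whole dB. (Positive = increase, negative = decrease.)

A point source loses 6 dB per doubling of distance; generally ΔL = −20·log₁₀(r₂/r₁).
ΔL = −20·log₁₀(2) = -6.02 dB.

-6 dB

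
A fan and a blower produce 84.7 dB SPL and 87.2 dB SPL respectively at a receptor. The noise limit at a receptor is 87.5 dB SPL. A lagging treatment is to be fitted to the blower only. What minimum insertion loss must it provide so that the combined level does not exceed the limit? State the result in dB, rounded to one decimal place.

2.9 dB

Fixed contribution from the other source: Σ 10^(L/10) = 10^(84.7/10) = 2.951e+08 (84.70 dB SPL).
To meet 87.5 dB SPL overall, the treated blower may contribute at most 10^(87.5/10) − 2.951e+08 = 2.672e+08, i.e. 84.27 dB SPL.
So the blower must be reduced from 87.2 to 84.27 dB SPL: IL = 2.93 dB.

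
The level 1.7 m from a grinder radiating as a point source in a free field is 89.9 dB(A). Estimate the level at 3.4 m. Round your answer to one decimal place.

83.9 dB(A)

Spherical spreading from a point source gives a 20·log₁₀(r₂/r₁) drop.
L₂ = 89.9 − 20·log₁₀(3.4/1.7) = 89.9 − 6.021 = 83.88 dB(A).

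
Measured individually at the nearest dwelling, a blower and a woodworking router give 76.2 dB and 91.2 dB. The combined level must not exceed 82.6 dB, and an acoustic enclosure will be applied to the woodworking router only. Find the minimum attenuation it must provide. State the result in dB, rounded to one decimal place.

Everything except the woodworking router sums to 10^(76.2/10) = 4.169e+07 in linear terms, 76.20 dB.
To meet 82.6 dB overall, the treated woodworking router may contribute at most 10^(82.6/10) − 4.169e+07 = 1.403e+08, i.e. 81.47 dB.
So the woodworking router must be reduced from 91.2 to 81.47 dB: IL = 9.73 dB.

9.7 dB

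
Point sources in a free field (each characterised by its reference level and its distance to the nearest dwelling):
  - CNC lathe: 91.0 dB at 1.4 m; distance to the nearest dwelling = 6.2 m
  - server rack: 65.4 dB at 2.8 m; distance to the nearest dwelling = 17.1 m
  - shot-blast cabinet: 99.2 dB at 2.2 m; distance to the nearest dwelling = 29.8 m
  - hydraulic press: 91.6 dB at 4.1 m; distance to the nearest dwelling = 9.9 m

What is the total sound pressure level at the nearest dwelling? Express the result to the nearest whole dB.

86 dB

Apply inverse-square spreading to bring every level to the receiver, then sum 10^(L/10).
CNC lathe: 91.0 − 20·log₁₀(6.2/1.4) = 91.0 − 12.93 = 78.07 dB.
server rack: 65.4 − 20·log₁₀(17.1/2.8) = 65.4 − 15.72 = 49.68 dB.
shot-blast cabinet: 99.2 − 20·log₁₀(29.8/2.2) = 99.2 − 22.64 = 76.56 dB.
hydraulic press: 91.6 − 20·log₁₀(9.9/4.1) = 91.6 − 7.66 = 83.94 dB.
Σ 10^(L/10) = 3.575e+08 → L_total = 10·log₁₀(3.575e+08) = 85.53 dB.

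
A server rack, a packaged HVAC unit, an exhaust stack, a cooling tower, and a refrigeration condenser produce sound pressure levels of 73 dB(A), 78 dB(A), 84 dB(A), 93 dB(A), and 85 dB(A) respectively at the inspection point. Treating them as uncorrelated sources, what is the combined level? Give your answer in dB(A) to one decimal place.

94.2 dB(A)

Incoherent sources combine by intensity addition: L_total = 10·log₁₀(Σ 10^(L_i/10)).
Σ 10^(L/10) = 10^(73/10) + 10^(78/10) + 10^(84/10) + 10^(93/10) + 10^(85/10) = 2.646e+09.
L_total = 10·log₁₀(2.646e+09) = 94.23 dB(A).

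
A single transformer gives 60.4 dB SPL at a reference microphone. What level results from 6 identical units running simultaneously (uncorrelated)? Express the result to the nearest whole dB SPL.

L_total = L₁ + 10·log₁₀ N for N identical incoherent sources.
L_total = 60.4 + 10·log₁₀(6) = 60.4 + 7.782 = 68.18 dB SPL.

68 dB SPL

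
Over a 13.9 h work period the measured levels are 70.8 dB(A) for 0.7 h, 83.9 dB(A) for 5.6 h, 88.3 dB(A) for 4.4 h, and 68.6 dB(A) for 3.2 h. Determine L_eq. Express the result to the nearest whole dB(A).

The energy average is taken in the linear domain: L_eq = 10·log₁₀[(Σ tᵢ·10^(Lᵢ/10))/T], T = 13.9 h.
Σ tᵢ·10^(Lᵢ/10) = 0.7·10^(70.8/10) + 5.6·10^(83.9/10) + 4.4·10^(88.3/10) + 3.2·10^(68.6/10) = 4.381e+09.
L_eq = 10·log₁₀(4.381e+09/13.9) = 84.99 dB(A).

85 dB(A)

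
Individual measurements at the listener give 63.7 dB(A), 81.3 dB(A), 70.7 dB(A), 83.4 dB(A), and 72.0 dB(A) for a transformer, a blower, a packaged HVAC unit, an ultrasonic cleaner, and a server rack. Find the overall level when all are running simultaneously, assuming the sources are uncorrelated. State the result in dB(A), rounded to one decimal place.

85.8 dB(A)

For uncorrelated sources the intensities add, so convert each level to linear form, sum, and take 10·log₁₀ of the total.
Σ 10^(L/10) = 10^(63.7/10) + 10^(81.3/10) + 10^(70.7/10) + 10^(83.4/10) + 10^(72.0/10) = 3.836e+08.
L_total = 10·log₁₀(3.836e+08) = 85.84 dB(A).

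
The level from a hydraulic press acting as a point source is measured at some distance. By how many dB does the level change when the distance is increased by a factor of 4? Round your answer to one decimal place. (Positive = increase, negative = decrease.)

Point-source spreading: ΔL = −20·log₁₀(r₂/r₁).
ΔL = −20·log₁₀(4) = -12.04 dB.

-12.0 dB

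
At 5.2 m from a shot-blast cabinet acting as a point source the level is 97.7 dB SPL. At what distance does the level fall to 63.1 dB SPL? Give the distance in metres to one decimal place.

279.3 m

The 34.6 dB drop corresponds to a distance ratio of 10^(34.6/20) for a point source.
r₂ = 5.2·10^((97.7−63.1)/20) = 5.2·10^(34.6/20) = 279.26 m.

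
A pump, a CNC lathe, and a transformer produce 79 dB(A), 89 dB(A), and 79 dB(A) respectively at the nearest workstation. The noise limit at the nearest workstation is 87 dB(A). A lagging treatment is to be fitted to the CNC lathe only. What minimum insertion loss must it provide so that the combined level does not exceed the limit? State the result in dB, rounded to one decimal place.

The untreated sources together contribute 10^(79/10) + 10^(79/10) = 1.589e+08, i.e. 82.01 dB(A).
The limit corresponds to 10^(87/10) = 5.012e+08; subtracting the fixed part leaves 3.423e+08 for the CNC lathe, i.e. 85.34 dB(A).
Required insertion loss = 89 − 85.34 = 3.66 dB.

3.7 dB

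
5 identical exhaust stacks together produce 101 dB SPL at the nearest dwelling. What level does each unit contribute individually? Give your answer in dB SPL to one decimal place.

5 equal contributions raise the level by 10·log₁₀ 5 = 6.990 dB, so each unit alone gives 101 − 6.990.

94.0 dB SPL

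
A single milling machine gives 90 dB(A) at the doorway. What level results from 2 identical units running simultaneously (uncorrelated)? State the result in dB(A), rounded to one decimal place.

With 2 equal, uncorrelated contributions the intensity is 2× that of one unit, giving a rise of 10·log₁₀ 2.
L_total = 90 + 10·log₁₀(2) = 90 + 3.010 = 93.01 dB(A).

93.0 dB(A)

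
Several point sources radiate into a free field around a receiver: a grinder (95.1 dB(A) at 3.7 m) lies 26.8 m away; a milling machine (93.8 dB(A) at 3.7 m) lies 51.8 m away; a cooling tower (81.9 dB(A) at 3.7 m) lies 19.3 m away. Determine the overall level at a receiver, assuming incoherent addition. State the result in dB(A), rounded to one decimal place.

First find each source's level at the receiver (point-source: −20·log₁₀(r/r_ref)), then combine on an intensity basis.
grinder: 95.1 − 20·log₁₀(26.8/3.7) = 95.1 − 17.20 = 77.90 dB(A).
milling machine: 93.8 − 20·log₁₀(51.8/3.7) = 93.8 − 22.92 = 70.88 dB(A).
cooling tower: 81.9 − 20·log₁₀(19.3/3.7) = 81.9 − 14.35 = 67.55 dB(A).
Σ 10^(L/10) = 7.961e+07 → L_total = 10·log₁₀(7.961e+07) = 79.01 dB(A).

79.0 dB(A)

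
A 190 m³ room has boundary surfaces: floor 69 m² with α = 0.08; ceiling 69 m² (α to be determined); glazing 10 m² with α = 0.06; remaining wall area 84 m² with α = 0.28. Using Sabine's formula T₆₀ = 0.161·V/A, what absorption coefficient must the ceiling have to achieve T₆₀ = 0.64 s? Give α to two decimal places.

From T₆₀ = 0.161·V/A, the target T₆₀ = 0.64 s needs A = 0.161·190/0.64 = 47.80 m².
Absorption from the other surfaces = 69·0.08 + 10·0.06 + 84·0.28 = 29.64 m², so the ceiling must supply 18.16 m² over 69 m².
α = 18.16/69 = 0.263.

0.26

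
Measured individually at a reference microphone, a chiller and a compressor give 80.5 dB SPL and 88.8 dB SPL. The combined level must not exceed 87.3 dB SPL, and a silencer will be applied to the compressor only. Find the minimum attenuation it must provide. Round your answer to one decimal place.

2.5 dB

Fixed contribution from the other source: Σ 10^(L/10) = 10^(80.5/10) = 1.122e+08 (80.50 dB SPL).
The limit corresponds to 10^(87.3/10) = 5.370e+08; subtracting the fixed part leaves 4.248e+08 for the compressor, i.e. 86.28 dB SPL.
So the compressor must be reduced from 88.8 to 86.28 dB SPL: IL = 2.52 dB.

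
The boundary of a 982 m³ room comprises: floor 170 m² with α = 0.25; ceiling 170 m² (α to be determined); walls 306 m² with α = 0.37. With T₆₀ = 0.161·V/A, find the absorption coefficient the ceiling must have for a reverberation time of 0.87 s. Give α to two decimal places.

0.15

Required total absorption A = 0.161·982/0.87 = 181.73 m².
Absorption from the other surfaces = 170·0.25 + 306·0.37 = 155.72 m², so the ceiling must supply 26.01 m² over 170 m².
α = 26.01/170 = 0.153.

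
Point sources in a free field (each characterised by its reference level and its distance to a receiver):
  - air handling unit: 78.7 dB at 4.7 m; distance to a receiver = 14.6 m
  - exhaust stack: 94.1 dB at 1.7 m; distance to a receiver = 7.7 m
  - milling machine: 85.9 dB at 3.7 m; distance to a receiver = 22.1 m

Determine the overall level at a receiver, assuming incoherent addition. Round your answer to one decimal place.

81.6 dB

First find each source's level at the receiver (point-source: −20·log₁₀(r/r_ref)), then combine on an intensity basis.
air handling unit: 78.7 − 20·log₁₀(14.6/4.7) = 78.7 − 9.85 = 68.85 dB.
exhaust stack: 94.1 − 20·log₁₀(7.7/1.7) = 94.1 − 13.12 = 80.98 dB.
milling machine: 85.9 − 20·log₁₀(22.1/3.7) = 85.9 − 15.52 = 70.38 dB.
Σ 10^(L/10) = 1.439e+08 → L_total = 10·log₁₀(1.439e+08) = 81.58 dB.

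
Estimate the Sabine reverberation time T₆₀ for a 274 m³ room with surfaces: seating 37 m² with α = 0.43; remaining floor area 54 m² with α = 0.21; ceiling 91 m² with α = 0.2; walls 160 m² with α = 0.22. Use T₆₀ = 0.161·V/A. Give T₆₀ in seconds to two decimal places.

Summing Sᵢαᵢ: 37·0.43 + 54·0.21 + 91·0.2 + 160·0.22 = 80.65 m².
T₆₀ = 0.161·V/A = 0.161·274/80.65 = 0.547 s.

0.55 s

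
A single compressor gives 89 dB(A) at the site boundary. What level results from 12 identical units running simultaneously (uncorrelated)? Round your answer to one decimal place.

With 12 equal, uncorrelated contributions the intensity is 12× that of one unit, giving a rise of 10·log₁₀ 12.
L_total = 89 + 10·log₁₀(12) = 89 + 10.792 = 99.79 dB(A).

99.8 dB(A)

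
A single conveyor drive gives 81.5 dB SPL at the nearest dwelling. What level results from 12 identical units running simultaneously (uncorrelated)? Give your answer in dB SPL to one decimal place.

L_total = L₁ + 10·log₁₀ N for N identical incoherent sources.
L_total = 81.5 + 10·log₁₀(12) = 81.5 + 10.792 = 92.29 dB SPL.

92.3 dB SPL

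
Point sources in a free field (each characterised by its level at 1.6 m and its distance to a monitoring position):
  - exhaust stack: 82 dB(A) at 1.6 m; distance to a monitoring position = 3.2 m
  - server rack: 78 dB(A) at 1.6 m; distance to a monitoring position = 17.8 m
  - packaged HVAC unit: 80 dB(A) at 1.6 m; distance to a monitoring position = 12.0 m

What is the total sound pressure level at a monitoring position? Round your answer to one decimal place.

Apply inverse-square spreading to bring every level to the receiver, then sum 10^(L/10).
exhaust stack: 82 − 20·log₁₀(3.2/1.6) = 82 − 6.02 = 75.98 dB(A).
server rack: 78 − 20·log₁₀(17.8/1.6) = 78 − 20.93 = 57.07 dB(A).
packaged HVAC unit: 80 − 20·log₁₀(12.0/1.6) = 80 − 17.50 = 62.50 dB(A).
Σ 10^(L/10) = 4.191e+07 → L_total = 10·log₁₀(4.191e+07) = 76.22 dB(A).

76.2 dB(A)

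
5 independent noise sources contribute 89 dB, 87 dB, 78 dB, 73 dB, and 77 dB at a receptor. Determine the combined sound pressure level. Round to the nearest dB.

For uncorrelated sources the intensities add, so convert each level to linear form, sum, and take 10·log₁₀ of the total.
Σ 10^(L/10) = 10^(89/10) + 10^(87/10) + 10^(78/10) + 10^(73/10) + 10^(77/10) = 1.429e+09.
L_total = 10·log₁₀(1.429e+09) = 91.55 dB.

92 dB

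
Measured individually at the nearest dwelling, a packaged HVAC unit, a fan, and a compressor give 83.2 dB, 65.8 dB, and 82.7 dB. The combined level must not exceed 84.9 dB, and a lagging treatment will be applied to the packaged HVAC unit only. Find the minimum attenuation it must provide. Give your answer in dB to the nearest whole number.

The untreated sources together contribute 10^(65.8/10) + 10^(82.7/10) = 1.900e+08, i.e. 82.79 dB.
To meet 84.9 dB overall, the treated packaged HVAC unit may contribute at most 10^(84.9/10) − 1.900e+08 = 1.190e+08, i.e. 80.76 dB.
Required insertion loss = 83.2 − 80.76 = 2.44 dB.

2 dB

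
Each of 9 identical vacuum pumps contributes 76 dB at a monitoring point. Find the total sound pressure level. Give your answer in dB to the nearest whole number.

86 dB

L_total = L₁ + 10·log₁₀ N for N identical incoherent sources.
L_total = 76 + 10·log₁₀(9) = 76 + 9.542 = 85.54 dB.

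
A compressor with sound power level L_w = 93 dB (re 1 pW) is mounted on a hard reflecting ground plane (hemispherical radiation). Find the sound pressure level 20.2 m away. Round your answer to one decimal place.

L_p = L_w − 10·log₁₀(2π·r²) with r = 20.2 m.
2π·r² = 2564 m², 10·log₁₀ of that is 34.089 dB.
L_p = 93 − 34.089 = 58.91 dB.

58.9 dB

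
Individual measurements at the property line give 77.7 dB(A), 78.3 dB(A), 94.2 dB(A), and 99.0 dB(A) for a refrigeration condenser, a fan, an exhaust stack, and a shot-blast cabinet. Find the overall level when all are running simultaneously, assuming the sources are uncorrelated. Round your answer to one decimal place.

For uncorrelated sources the intensities add, so convert each level to linear form, sum, and take 10·log₁₀ of the total.
Σ 10^(L/10) = 10^(77.7/10) + 10^(78.3/10) + 10^(94.2/10) + 10^(99.0/10) = 1.070e+10.
L_total = 10·log₁₀(1.070e+10) = 100.29 dB(A).

100.3 dB(A)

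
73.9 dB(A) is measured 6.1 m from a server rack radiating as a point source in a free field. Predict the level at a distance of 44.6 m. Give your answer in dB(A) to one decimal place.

56.6 dB(A)

Point-source attenuation: ΔL = 20·log₁₀(r₂/r₁) = 20·log₁₀(44.6/6.1) = 17.280 dB.
L₂ = 73.9 − 20·log₁₀(44.6/6.1) = 73.9 − 17.280 = 56.62 dB(A).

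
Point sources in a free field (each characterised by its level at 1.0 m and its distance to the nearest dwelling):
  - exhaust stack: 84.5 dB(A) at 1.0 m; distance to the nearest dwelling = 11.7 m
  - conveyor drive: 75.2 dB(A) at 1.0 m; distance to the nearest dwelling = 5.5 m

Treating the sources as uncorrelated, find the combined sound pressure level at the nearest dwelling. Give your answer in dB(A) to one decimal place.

65.0 dB(A)

Propagate each source to the receiver with L = L_ref − 20·log₁₀(r/r_ref), then add intensities.
exhaust stack: 84.5 − 20·log₁₀(11.7/1.0) = 84.5 − 21.36 = 63.14 dB(A).
conveyor drive: 75.2 − 20·log₁₀(5.5/1.0) = 75.2 − 14.81 = 60.39 dB(A).
Σ 10^(L/10) = 3.154e+06 → L_total = 10·log₁₀(3.154e+06) = 64.99 dB(A).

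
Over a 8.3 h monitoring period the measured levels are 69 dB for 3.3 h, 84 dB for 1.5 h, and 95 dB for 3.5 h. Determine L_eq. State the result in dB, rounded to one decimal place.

91.4 dB

L_eq = 10·log₁₀[(1/T)·Σ tᵢ·10^(Lᵢ/10)] with T = 8.3 h.
Σ tᵢ·10^(Lᵢ/10) = 3.3·10^(69/10) + 1.5·10^(84/10) + 3.5·10^(95/10) = 1.147e+10.
L_eq = 10·log₁₀(1.147e+10/8.3) = 91.41 dB.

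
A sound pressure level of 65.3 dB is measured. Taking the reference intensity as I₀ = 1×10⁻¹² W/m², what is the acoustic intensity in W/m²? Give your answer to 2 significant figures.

I = I₀·10^(L/10) = 10⁻¹² × 10^(65.3/10) = 10^(-5.470).

3.4e-06 W/m²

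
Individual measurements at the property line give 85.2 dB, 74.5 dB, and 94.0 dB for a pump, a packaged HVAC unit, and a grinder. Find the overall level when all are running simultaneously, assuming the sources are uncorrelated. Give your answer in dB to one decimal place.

For uncorrelated sources the intensities add, so convert each level to linear form, sum, and take 10·log₁₀ of the total.
Σ 10^(L/10) = 10^(85.2/10) + 10^(74.5/10) + 10^(94.0/10) = 2.871e+09.
L_total = 10·log₁₀(2.871e+09) = 94.58 dB.

94.6 dB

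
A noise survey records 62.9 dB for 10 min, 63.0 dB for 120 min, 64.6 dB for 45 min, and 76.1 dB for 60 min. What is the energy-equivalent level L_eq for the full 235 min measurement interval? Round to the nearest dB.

71 dB

The energy average is taken in the linear domain: L_eq = 10·log₁₀[(Σ tᵢ·10^(Lᵢ/10))/T], T = 235 min.
Σ tᵢ·10^(Lᵢ/10) = 10·10^(62.9/10) + 120·10^(63.0/10) + 45·10^(64.6/10) + 60·10^(76.1/10) = 2.833e+09.
L_eq = 10·log₁₀(2.833e+09/235) = 70.81 dB.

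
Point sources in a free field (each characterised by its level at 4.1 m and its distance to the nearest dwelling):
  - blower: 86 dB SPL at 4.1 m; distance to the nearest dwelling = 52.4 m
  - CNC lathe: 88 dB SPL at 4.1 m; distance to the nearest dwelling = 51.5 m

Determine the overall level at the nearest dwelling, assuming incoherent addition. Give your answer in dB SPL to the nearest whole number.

Apply inverse-square spreading to bring every level to the receiver, then sum 10^(L/10).
blower: 86 − 20·log₁₀(52.4/4.1) = 86 − 22.13 = 63.87 dB SPL.
CNC lathe: 88 − 20·log₁₀(51.5/4.1) = 88 − 21.98 = 66.02 dB SPL.
Σ 10^(L/10) = 6.436e+06 → L_total = 10·log₁₀(6.436e+06) = 68.09 dB SPL.

68 dB SPL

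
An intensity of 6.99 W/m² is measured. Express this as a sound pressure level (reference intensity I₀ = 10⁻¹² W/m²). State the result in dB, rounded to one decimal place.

I/I₀ = 6.99/10⁻¹² = 6.99×10^12, and L = 10·log₁₀(I/I₀).
L = 10·(0.8445 + 12) = 128.44 dB.

128.4 dB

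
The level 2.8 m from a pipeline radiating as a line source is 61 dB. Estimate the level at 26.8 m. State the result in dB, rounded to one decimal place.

51.2 dB

For a line source, L₂ = L₁ − 10·log₁₀(r₂/r₁).
L₂ = 61 − 10·log₁₀(26.8/2.8) = 61 − 9.810 = 51.19 dB.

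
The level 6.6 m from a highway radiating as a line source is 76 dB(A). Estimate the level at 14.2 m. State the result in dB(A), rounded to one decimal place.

72.7 dB(A)

Cylindrical spreading from a line source gives a 10·log₁₀(r₂/r₁) drop.
L₂ = 76 − 10·log₁₀(14.2/6.6) = 76 − 3.327 = 72.67 dB(A).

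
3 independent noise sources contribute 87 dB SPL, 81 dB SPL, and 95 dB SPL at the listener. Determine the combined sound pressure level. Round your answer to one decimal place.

95.8 dB SPL

For uncorrelated sources the intensities add, so convert each level to linear form, sum, and take 10·log₁₀ of the total.
Σ 10^(L/10) = 10^(87/10) + 10^(81/10) + 10^(95/10) = 3.789e+09.
L_total = 10·log₁₀(3.789e+09) = 95.79 dB SPL.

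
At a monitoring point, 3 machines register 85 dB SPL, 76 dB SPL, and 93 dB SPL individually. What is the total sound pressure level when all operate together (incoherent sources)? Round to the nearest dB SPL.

94 dB SPL

Incoherent sources combine by intensity addition: L_total = 10·log₁₀(Σ 10^(L_i/10)).
Σ 10^(L/10) = 10^(85/10) + 10^(76/10) + 10^(93/10) = 2.351e+09.
L_total = 10·log₁₀(2.351e+09) = 93.71 dB SPL.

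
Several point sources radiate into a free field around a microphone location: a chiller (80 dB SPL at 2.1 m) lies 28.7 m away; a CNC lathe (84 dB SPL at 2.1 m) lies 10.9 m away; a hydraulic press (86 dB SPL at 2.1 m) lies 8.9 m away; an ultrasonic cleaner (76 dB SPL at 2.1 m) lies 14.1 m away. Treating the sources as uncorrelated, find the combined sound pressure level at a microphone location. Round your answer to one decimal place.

First find each source's level at the receiver (point-source: −20·log₁₀(r/r_ref)), then combine on an intensity basis.
chiller: 80 − 20·log₁₀(28.7/2.1) = 80 − 22.71 = 57.29 dB SPL.
CNC lathe: 84 − 20·log₁₀(10.9/2.1) = 84 − 14.30 = 69.70 dB SPL.
hydraulic press: 86 − 20·log₁₀(8.9/2.1) = 86 − 12.54 = 73.46 dB SPL.
ultrasonic cleaner: 76 − 20·log₁₀(14.1/2.1) = 76 − 16.54 = 59.46 dB SPL.
Σ 10^(L/10) = 3.291e+07 → L_total = 10·log₁₀(3.291e+07) = 75.17 dB SPL.

75.2 dB SPL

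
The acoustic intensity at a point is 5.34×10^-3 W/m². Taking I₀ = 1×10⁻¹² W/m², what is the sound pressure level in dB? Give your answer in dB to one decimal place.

97.3 dB

L = 10·log₁₀(I/I₀) = 10·log₁₀(5.34×10^-3/10⁻¹²) = 10·log₁₀(5.34×10^9).
L = 10·(0.7275 + 9) = 97.28 dB.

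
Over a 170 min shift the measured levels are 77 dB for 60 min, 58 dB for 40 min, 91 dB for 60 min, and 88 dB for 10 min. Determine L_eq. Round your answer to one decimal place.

87.0 dB

L_eq = 10·log₁₀[(1/T)·Σ tᵢ·10^(Lᵢ/10)] with T = 170 min.
Σ tᵢ·10^(Lᵢ/10) = 60·10^(77/10) + 40·10^(58/10) + 60·10^(91/10) + 10·10^(88/10) = 8.488e+10.
L_eq = 10·log₁₀(8.488e+10/170) = 86.98 dB.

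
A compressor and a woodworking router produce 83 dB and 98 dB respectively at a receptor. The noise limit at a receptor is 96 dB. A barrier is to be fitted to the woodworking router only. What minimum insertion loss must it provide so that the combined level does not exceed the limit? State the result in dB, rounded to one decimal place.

The untreated sources together contribute 10^(83/10) = 1.995e+08, i.e. 83.00 dB.
The limit corresponds to 10^(96/10) = 3.981e+09; subtracting the fixed part leaves 3.782e+09 for the woodworking router, i.e. 95.78 dB.
Required insertion loss = 98 − 95.78 = 2.22 dB.

2.2 dB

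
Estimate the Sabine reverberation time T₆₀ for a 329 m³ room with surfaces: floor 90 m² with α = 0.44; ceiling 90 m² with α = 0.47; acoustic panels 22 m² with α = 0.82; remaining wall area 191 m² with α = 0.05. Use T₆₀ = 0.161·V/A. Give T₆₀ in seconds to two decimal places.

A = Σ Sᵢαᵢ = 90·0.44 + 90·0.47 + 22·0.82 + 191·0.05 = 109.49 m².
T₆₀ = 0.161·V/A = 0.161·329/109.49 = 0.484 s.

0.48 s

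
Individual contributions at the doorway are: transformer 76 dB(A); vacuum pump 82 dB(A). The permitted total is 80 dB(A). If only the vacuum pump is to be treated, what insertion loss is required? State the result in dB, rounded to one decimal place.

4.2 dB

The untreated sources together contribute 10^(76/10) = 3.981e+07, i.e. 76.00 dB(A).
The limit corresponds to 10^(80/10) = 1.000e+08; subtracting the fixed part leaves 6.019e+07 for the vacuum pump, i.e. 77.80 dB(A).
So the vacuum pump must be reduced from 82 to 77.80 dB(A): IL = 4.20 dB.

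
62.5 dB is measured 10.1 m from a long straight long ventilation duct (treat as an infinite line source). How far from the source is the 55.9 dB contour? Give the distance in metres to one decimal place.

46.2 m

Line-source spreading drops the level by 10·log₁₀(r₂/r₁); inverting, r₂/r₁ = 10^(ΔL/10).
r₂ = 10.1·10^((62.5−55.9)/10) = 10.1·10^(6.6/10) = 46.17 m.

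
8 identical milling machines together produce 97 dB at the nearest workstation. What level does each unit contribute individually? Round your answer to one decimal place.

8 equal contributions raise the level by 10·log₁₀ 8 = 9.031 dB, so each unit alone gives 97 − 9.031.

88.0 dB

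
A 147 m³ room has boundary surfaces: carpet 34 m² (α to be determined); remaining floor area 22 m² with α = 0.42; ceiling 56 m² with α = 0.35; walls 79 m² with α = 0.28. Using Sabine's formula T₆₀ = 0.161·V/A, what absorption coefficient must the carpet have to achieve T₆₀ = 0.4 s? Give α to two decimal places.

From T₆₀ = 0.161·V/A, the target T₆₀ = 0.4 s needs A = 0.161·147/0.4 = 59.17 m².
Absorption from the other surfaces = 22·0.42 + 56·0.35 + 79·0.28 = 50.96 m², so the carpet must supply 8.21 m² over 34 m².
α = 8.21/34 = 0.241.

0.24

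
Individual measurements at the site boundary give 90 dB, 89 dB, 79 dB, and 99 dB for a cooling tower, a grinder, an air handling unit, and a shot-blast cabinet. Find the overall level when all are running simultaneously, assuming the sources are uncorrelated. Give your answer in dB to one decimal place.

99.9 dB

Incoherent sources combine by intensity addition: L_total = 10·log₁₀(Σ 10^(L_i/10)).
Σ 10^(L/10) = 10^(90/10) + 10^(89/10) + 10^(79/10) + 10^(99/10) = 9.817e+09.
L_total = 10·log₁₀(9.817e+09) = 99.92 dB.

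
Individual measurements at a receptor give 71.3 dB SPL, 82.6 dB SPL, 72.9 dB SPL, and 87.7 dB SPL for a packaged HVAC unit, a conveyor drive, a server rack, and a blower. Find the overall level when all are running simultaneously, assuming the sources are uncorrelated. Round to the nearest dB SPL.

For uncorrelated sources the intensities add, so convert each level to linear form, sum, and take 10·log₁₀ of the total.
Σ 10^(L/10) = 10^(71.3/10) + 10^(82.6/10) + 10^(72.9/10) + 10^(87.7/10) = 8.038e+08.
L_total = 10·log₁₀(8.038e+08) = 89.05 dB SPL.

89 dB SPL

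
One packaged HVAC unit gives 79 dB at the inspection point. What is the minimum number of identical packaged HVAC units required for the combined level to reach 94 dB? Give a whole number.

N identical sources give L₁ + 10·log₁₀ N, so require 10·log₁₀ N ≥ 94 − 79 = 15.0 dB.
N ≥ 10^(15.0/10) = 31.623, so N = 32.

32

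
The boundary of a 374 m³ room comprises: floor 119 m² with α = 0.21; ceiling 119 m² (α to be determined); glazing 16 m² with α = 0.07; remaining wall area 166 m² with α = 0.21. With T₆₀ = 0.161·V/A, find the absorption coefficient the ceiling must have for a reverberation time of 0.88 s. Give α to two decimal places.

0.06

A = 0.161·V/T₆₀ = 0.161·374/0.88 = 68.42 m² sabins.
Absorption from the other surfaces = 119·0.21 + 16·0.07 + 166·0.21 = 60.97 m², so the ceiling must supply 7.45 m² over 119 m².
α = 7.45/119 = 0.063.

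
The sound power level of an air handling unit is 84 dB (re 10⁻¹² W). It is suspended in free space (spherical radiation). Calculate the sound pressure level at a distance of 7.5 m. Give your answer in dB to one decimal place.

The power spreads over a sphere of area 4π·r², so L_p = L_w − 10·log₁₀(4π·r²).
4π·r² = 706.9 m², 10·log₁₀ of that is 28.493 dB.
L_p = 84 − 28.493 = 55.51 dB.

55.5 dB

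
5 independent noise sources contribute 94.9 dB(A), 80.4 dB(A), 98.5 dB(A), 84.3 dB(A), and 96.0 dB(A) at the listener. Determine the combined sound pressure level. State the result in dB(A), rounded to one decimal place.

Incoherent sources combine by intensity addition: L_total = 10·log₁₀(Σ 10^(L_i/10)).
Σ 10^(L/10) = 10^(94.9/10) + 10^(80.4/10) + 10^(98.5/10) + 10^(84.3/10) + 10^(96.0/10) = 1.453e+10.
L_total = 10·log₁₀(1.453e+10) = 101.62 dB(A).

101.6 dB(A)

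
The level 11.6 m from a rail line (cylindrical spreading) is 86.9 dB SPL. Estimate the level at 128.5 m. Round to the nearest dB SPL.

Line-source attenuation: ΔL = 10·log₁₀(r₂/r₁) = 10·log₁₀(128.5/11.6) = 10.444 dB.
L₂ = 86.9 − 10·log₁₀(128.5/11.6) = 86.9 − 10.444 = 76.46 dB SPL.

76 dB SPL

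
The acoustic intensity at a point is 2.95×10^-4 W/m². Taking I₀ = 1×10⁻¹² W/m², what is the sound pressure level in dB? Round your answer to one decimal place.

L = 10·log₁₀(I/I₀) = 10·log₁₀(2.95×10^-4/10⁻¹²) = 10·log₁₀(2.95×10^8).
L = 10·(0.4698 + 8) = 84.70 dB.

84.7 dB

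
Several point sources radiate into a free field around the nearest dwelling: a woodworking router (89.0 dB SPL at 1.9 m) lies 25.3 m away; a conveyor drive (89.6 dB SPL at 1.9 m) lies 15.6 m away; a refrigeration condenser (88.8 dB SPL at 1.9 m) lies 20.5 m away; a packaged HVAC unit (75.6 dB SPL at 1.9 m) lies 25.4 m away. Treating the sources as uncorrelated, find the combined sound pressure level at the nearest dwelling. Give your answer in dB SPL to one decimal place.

First find each source's level at the receiver (point-source: −20·log₁₀(r/r_ref)), then combine on an intensity basis.
woodworking router: 89.0 − 20·log₁₀(25.3/1.9) = 89.0 − 22.49 = 66.51 dB SPL.
conveyor drive: 89.6 − 20·log₁₀(15.6/1.9) = 89.6 − 18.29 = 71.31 dB SPL.
refrigeration condenser: 88.8 − 20·log₁₀(20.5/1.9) = 88.8 − 20.66 = 68.14 dB SPL.
packaged HVAC unit: 75.6 − 20·log₁₀(25.4/1.9) = 75.6 − 22.52 = 53.08 dB SPL.
Σ 10^(L/10) = 2.473e+07 → L_total = 10·log₁₀(2.473e+07) = 73.93 dB SPL.

73.9 dB SPL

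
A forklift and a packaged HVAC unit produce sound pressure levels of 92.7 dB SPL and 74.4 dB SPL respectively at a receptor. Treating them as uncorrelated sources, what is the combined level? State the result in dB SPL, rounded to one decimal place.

For uncorrelated sources the intensities add, so convert each level to linear form, sum, and take 10·log₁₀ of the total.
Σ 10^(L/10) = 10^(92.7/10) + 10^(74.4/10) = 1.890e+09.
L_total = 10·log₁₀(1.890e+09) = 92.76 dB SPL.

92.8 dB SPL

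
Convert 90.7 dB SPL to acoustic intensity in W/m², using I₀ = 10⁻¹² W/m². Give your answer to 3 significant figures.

I = I₀·10^(L/10) = 10⁻¹² × 10^(90.7/10) = 10^(-2.930).

0.00117 W/m²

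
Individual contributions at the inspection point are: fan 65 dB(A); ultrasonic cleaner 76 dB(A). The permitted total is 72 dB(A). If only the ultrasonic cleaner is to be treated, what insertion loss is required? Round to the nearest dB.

Fixed contribution from the other source: Σ 10^(L/10) = 10^(65/10) = 3.162e+06 (65.00 dB(A)).
To meet 72 dB(A) overall, the treated ultrasonic cleaner may contribute at most 10^(72/10) − 3.162e+06 = 1.269e+07, i.e. 71.03 dB(A).
Required insertion loss = 76 − 71.03 = 4.97 dB.

5 dB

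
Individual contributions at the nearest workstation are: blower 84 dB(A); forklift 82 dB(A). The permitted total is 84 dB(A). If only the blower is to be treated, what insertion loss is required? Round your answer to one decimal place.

Everything except the blower sums to 10^(82/10) = 1.585e+08 in linear terms, 82.00 dB(A).
The limit corresponds to 10^(84/10) = 2.512e+08; subtracting the fixed part leaves 9.270e+07 for the blower, i.e. 79.67 dB(A).
So the blower must be reduced from 84 to 79.67 dB(A): IL = 4.33 dB.

4.3 dB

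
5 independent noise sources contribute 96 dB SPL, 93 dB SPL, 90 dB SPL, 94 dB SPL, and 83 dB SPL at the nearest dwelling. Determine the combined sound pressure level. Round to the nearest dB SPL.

100 dB SPL

For uncorrelated sources the intensities add, so convert each level to linear form, sum, and take 10·log₁₀ of the total.
Σ 10^(L/10) = 10^(96/10) + 10^(93/10) + 10^(90/10) + 10^(94/10) + 10^(83/10) = 9.688e+09.
L_total = 10·log₁₀(9.688e+09) = 99.86 dB SPL.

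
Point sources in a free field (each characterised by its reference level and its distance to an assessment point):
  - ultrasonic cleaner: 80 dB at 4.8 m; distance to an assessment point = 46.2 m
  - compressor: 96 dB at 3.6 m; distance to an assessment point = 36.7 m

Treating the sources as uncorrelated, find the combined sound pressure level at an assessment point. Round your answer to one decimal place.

First find each source's level at the receiver (point-source: −20·log₁₀(r/r_ref)), then combine on an intensity basis.
ultrasonic cleaner: 80 − 20·log₁₀(46.2/4.8) = 80 − 19.67 = 60.33 dB.
compressor: 96 − 20·log₁₀(36.7/3.6) = 96 − 20.17 = 75.83 dB.
Σ 10^(L/10) = 3.939e+07 → L_total = 10·log₁₀(3.939e+07) = 75.95 dB.

76.0 dB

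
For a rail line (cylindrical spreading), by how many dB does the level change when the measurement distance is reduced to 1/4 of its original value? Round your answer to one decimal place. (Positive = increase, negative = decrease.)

A line source loses 3 dB per doubling of distance; generally ΔL = −10·log₁₀(r₂/r₁).
ΔL = −10·log₁₀(0.25) = +6.02 dB.

+6.0 dB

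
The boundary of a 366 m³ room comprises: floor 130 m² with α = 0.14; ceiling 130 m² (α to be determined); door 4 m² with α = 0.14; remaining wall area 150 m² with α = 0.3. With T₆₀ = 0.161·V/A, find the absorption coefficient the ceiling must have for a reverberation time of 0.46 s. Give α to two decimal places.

A = 0.161·V/T₆₀ = 0.161·366/0.46 = 128.10 m² sabins.
Absorption from the other surfaces = 130·0.14 + 4·0.14 + 150·0.3 = 63.76 m², so the ceiling must supply 64.34 m² over 130 m².
α = 64.34/130 = 0.495.

0.49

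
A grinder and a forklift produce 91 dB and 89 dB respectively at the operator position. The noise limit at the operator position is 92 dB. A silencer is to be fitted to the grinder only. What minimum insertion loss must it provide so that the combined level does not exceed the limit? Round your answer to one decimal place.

2.0 dB

Fixed contribution from the other source: Σ 10^(L/10) = 10^(89/10) = 7.943e+08 (89.00 dB).
To meet 92 dB overall, the treated grinder may contribute at most 10^(92/10) − 7.943e+08 = 7.906e+08, i.e. 88.98 dB.
So the grinder must be reduced from 91 to 88.98 dB: IL = 2.02 dB.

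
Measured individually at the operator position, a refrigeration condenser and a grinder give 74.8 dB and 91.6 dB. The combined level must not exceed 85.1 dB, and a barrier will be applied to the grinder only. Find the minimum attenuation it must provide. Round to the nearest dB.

7 dB

Fixed contribution from the other source: Σ 10^(L/10) = 10^(74.8/10) = 3.020e+07 (74.80 dB).
The limit corresponds to 10^(85.1/10) = 3.236e+08; subtracting the fixed part leaves 2.934e+08 for the grinder, i.e. 84.67 dB.
So the grinder must be reduced from 91.6 to 84.67 dB: IL = 6.93 dB.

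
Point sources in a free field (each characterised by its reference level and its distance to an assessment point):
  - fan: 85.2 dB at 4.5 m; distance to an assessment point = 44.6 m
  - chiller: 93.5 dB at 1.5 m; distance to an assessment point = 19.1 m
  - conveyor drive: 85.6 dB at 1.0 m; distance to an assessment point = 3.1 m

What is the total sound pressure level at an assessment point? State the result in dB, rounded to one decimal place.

First find each source's level at the receiver (point-source: −20·log₁₀(r/r_ref)), then combine on an intensity basis.
fan: 85.2 − 20·log₁₀(44.6/4.5) = 85.2 − 19.92 = 65.28 dB.
chiller: 93.5 − 20·log₁₀(19.1/1.5) = 93.5 − 22.10 = 71.40 dB.
conveyor drive: 85.6 − 20·log₁₀(3.1/1.0) = 85.6 − 9.83 = 75.77 dB.
Σ 10^(L/10) = 5.496e+07 → L_total = 10·log₁₀(5.496e+07) = 77.40 dB.

77.4 dB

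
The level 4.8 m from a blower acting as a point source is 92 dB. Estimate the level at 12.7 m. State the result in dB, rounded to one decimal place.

83.5 dB

For a point source, L₂ = L₁ − 20·log₁₀(r₂/r₁).
L₂ = 92 − 20·log₁₀(12.7/4.8) = 92 − 8.451 = 83.55 dB.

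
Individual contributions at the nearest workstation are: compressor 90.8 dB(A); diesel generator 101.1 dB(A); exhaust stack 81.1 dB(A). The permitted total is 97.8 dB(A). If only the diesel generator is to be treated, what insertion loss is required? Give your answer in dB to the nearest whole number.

The untreated sources together contribute 10^(90.8/10) + 10^(81.1/10) = 1.331e+09, i.e. 91.24 dB(A).
To meet 97.8 dB(A) overall, the treated diesel generator may contribute at most 10^(97.8/10) − 1.331e+09 = 4.695e+09, i.e. 96.72 dB(A).
So the diesel generator must be reduced from 101.1 to 96.72 dB(A): IL = 4.38 dB.

4 dB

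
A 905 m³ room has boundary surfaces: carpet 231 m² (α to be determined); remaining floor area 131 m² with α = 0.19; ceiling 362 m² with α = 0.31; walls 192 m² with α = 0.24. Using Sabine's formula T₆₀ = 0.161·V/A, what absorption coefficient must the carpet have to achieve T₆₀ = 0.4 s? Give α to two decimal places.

From T₆₀ = 0.161·V/A, the target T₆₀ = 0.4 s needs A = 0.161·905/0.4 = 364.26 m².
Absorption from the other surfaces = 131·0.19 + 362·0.31 + 192·0.24 = 183.19 m², so the carpet must supply 181.07 m² over 231 m².
α = 181.07/231 = 0.784.

0.78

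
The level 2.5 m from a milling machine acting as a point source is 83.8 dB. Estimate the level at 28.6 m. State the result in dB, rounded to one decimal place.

For a point source, L₂ = L₁ − 20·log₁₀(r₂/r₁).
L₂ = 83.8 − 20·log₁₀(28.6/2.5) = 83.8 − 21.169 = 62.63 dB.

62.6 dB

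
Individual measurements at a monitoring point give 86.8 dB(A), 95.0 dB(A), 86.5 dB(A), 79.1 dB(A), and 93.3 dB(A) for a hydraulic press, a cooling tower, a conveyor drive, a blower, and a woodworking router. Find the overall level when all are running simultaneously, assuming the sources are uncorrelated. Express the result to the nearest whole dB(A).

For uncorrelated sources the intensities add, so convert each level to linear form, sum, and take 10·log₁₀ of the total.
Σ 10^(L/10) = 10^(86.8/10) + 10^(95.0/10) + 10^(86.5/10) + 10^(79.1/10) + 10^(93.3/10) = 6.307e+09.
L_total = 10·log₁₀(6.307e+09) = 98.00 dB(A).

98 dB(A)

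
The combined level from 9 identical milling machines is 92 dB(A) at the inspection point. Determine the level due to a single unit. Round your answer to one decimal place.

For N identical incoherent sources L_total = L₁ + 10·log₁₀ N, so L₁ = 92 − 10·log₁₀(9) = 92 − 9.542.

82.5 dB(A)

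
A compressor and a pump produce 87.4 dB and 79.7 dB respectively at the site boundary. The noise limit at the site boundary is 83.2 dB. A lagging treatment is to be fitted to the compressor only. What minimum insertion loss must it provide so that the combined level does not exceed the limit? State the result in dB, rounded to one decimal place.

Everything except the compressor sums to 10^(79.7/10) = 9.333e+07 in linear terms, 79.70 dB.
The limit corresponds to 10^(83.2/10) = 2.089e+08; subtracting the fixed part leaves 1.156e+08 for the compressor, i.e. 80.63 dB.
So the compressor must be reduced from 87.4 to 80.63 dB: IL = 6.77 dB.

6.8 dB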